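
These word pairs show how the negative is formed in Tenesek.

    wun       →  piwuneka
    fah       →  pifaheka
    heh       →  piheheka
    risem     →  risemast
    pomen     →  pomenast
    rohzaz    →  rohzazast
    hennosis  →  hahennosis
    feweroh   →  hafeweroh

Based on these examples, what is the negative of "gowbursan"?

hagowbursan

wun and pomen both end in -n yet inflect differently (piwuneka, pomenast), so the final letter is not what conditions the rule; the number of vowels is.
"gowbursan" has 3 vowels. The stems with 3 vowels (hennosis → hahennosis, feweroh → hafeweroh) add the prefix ha-.
The other patterns: stems with 1 vowel add pi- … -eka around the stem; stems with 2 vowels add -ast.
So gowbursan → hagowbursan.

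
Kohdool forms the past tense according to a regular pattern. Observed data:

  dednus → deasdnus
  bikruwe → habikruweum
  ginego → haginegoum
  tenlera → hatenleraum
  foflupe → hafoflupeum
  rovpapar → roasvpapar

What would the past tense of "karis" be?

kaasris

"karis" ends in a consonant. The stems ending in a consonant (rovpapar → roasvpapar, dednus → deasdnus) insert -as- after the first vowel.
The other pattern: stems ending in a vowel add ha- … -um around the stem.
So karis → kaasris.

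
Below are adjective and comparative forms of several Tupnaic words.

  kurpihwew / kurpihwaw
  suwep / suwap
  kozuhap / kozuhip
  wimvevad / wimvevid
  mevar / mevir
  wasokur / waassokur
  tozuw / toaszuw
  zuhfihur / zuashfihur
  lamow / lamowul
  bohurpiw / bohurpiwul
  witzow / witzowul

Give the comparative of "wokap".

wokip

suwep and kozuhap both end in -p yet inflect differently (suwap, kozuhip), so the final letter is not what conditions the rule; the last vowel is.
"wokap" has last vowel 'a'. The stems whose last vowel is 'a' (kozuhap → kozuhip, wimvevad → wimvevid, mevar → mevir) change the last vowel to 'i'.
So wokap → wokip.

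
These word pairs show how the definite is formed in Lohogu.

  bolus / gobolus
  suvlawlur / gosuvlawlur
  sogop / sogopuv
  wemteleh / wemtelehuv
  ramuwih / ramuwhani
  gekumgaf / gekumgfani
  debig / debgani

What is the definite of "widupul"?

"widupul" has last vowel 'u'. The stems whose last vowel is 'u' (bolus → gobolus, suvlawlur → gosuvlawlur) add the prefix go-.
The other patterns: stems whose last vowel is 'e' or 'o' add -uv; stems whose last vowel is 'a' or 'i' delete the last vowel and add -ani.
So widupul → gowidupul.

gowidupul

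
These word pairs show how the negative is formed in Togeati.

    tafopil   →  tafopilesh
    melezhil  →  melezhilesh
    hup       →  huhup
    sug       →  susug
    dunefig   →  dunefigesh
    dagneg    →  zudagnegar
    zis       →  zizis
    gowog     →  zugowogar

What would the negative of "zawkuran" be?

zawkuranesh

"zawkuran" has 3 vowels. The stems with 3 vowels (tafopil → tafopilesh, melezhil → melezhilesh, dunefig → dunefigesh) add -esh.
The other patterns: stems with 1 vowel repeat the first consonant+vowel as a prefix; stems with 2 vowels add zu- … -ar around the stem.
So zawkuran → zawkuranesh.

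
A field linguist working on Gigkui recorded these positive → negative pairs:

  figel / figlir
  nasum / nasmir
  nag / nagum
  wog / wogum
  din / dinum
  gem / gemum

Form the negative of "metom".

metmir

"metom" has 2 vowels. The stems with 2 vowels (figel → figlir, nasum → nasmir) delete the last vowel and add -ir.
So metom → metmir.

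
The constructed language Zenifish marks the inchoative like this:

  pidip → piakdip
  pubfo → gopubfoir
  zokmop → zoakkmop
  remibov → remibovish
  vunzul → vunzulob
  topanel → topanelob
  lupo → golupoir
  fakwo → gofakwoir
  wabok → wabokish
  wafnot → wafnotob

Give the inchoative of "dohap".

zokmop and wafnot both have last vowel 'o' yet inflect differently (zoakkmop, wafnotob), so the last vowel is not what conditions the rule; the final letter is.
"dohap" ends in -p. The stems ending in -p (pidip → piakdip, zokmop → zoakkmop) insert -ak- after the first vowel.
The other patterns: stems ending in -l or -t add -ob; stems ending in -o add go- … -ir around the stem; stems ending in -k or -v add -ish.
So dohap → doakhap.

doakhap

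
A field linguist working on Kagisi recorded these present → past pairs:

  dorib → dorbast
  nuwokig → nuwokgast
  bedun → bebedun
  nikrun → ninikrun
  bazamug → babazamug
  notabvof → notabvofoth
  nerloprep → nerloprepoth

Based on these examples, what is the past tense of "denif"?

denfast

nuwokig and bazamug both end in -g yet inflect differently (nuwokgast, babazamug), so the final letter is not what conditions the rule; the last vowel is.
"denif" has last vowel 'i'. The stems whose last vowel is 'i' (dorib → dorbast, nuwokig → nuwokgast) delete the last vowel and add -ast.
So denif → denfast.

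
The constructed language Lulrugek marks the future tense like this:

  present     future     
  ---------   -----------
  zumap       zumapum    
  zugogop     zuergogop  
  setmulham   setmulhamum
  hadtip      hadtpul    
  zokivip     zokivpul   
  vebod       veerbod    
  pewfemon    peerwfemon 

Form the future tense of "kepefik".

kepefkul

zumap and zugogop both end in -p yet inflect differently (zumapum, zuergogop), so the final letter is not what conditions the rule; the last vowel is.
"kepefik" has last vowel 'i'. The stems whose last vowel is 'i' (zokivip → zokivpul, hadtip → hadtpul) delete the last vowel and add -ul.
The other patterns: stems whose last vowel is 'a' add -um; stems whose last vowel is 'o' insert -er- after the first vowel.
So kepefik → kepefkul.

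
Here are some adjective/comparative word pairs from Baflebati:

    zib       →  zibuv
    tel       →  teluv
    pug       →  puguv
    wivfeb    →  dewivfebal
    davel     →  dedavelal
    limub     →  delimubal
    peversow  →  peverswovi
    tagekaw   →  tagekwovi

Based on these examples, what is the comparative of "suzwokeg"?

suzwokgovi

"suzwokeg" has 3 vowels. The stems with 3 vowels (peversow → peverswovi, tagekaw → tagekwovi) delete the last vowel and add -ovi.
The other patterns: stems with 1 vowel add -uv; stems with 2 vowels add de- … -al around the stem.
So suzwokeg → suzwokgovi.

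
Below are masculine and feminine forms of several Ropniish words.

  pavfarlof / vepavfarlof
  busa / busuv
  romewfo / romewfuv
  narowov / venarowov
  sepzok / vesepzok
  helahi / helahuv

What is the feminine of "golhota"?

golhotuv

pavfarlof and romewfo both have last vowel 'o' yet inflect differently (vepavfarlof, romewfuv), so the last vowel is not what conditions the rule; whether the stem ends in a vowel or a consonant is.
"golhota" ends in a vowel. The stems ending in a vowel (helahi → helahuv, romewfo → romewfuv, busa → busuv) drop the final letter and add -uv.
The other pattern: stems ending in a consonant add the prefix ve-.
So golhota → golhotuv.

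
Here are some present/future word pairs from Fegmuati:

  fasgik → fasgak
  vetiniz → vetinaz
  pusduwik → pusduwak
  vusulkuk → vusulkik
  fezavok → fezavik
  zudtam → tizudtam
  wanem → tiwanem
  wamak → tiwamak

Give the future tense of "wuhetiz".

wuhetaz

fasgik and vusulkuk both end in -k yet inflect differently (fasgak, vusulkik), so the final letter is not what conditions the rule; the last vowel is.
"wuhetiz" has last vowel 'i'. The stems whose last vowel is 'i' (fasgik → fasgak, vetiniz → vetinaz, pusduwik → pusduwak) change the last vowel to 'a'.
The other patterns: stems whose last vowel is 'o' or 'u' change the last vowel to 'i'; stems whose last vowel is 'a' or 'e' add the prefix ti-.
So wuhetiz → wuhetaz.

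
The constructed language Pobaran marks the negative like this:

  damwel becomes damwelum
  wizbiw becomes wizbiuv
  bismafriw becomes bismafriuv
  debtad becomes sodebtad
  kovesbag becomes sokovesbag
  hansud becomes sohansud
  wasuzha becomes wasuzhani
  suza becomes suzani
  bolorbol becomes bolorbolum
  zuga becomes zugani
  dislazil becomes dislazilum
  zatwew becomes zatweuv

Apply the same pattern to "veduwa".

veduwani

"veduwa" ends in -a. The stems ending in -a (zuga → zugani, suza → suzani, wasuzha → wasuzhani) drop the final letter and add -ani.
The other patterns: stems ending in -l add -um; stems ending in -w drop the final letter and add -uv; stems ending in -d or -g add the prefix so-.
So veduwa → veduwani.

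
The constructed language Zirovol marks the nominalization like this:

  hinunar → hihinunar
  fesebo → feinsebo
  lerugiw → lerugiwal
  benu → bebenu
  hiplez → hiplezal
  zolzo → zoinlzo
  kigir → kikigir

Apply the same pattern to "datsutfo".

daintsutfo

lerugiw and kigir both have last vowel 'i' yet inflect differently (lerugiwal, kikigir), so the last vowel is not what conditions the rule; the final letter is.
"datsutfo" ends in -o. The stems ending in -o (zolzo → zoinlzo, fesebo → feinsebo) insert -in- after the first vowel.
The other patterns: stems ending in -w or -z add -al; stems ending in -r or -u repeat the first consonant+vowel as a prefix.
So datsutfo → daintsutfo.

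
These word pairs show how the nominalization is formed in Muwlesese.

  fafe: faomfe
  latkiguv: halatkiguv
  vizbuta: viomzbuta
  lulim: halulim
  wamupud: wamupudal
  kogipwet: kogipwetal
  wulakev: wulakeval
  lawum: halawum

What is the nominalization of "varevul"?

vaomrevul

"varevul" begins with v-. The one such stem in the data (vizbuta → viomzbuta) inserts -om- after the first vowel (as does fafe), so the same rule applies.
The other patterns: stems beginning with l- add the prefix ha-; stems beginning with k- or w- add -al.
So varevul → vaomrevul.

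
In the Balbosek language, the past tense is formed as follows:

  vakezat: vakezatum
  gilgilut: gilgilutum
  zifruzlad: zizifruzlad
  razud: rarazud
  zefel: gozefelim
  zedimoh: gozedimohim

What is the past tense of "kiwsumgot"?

kiwsumgotum

vakezat and zifruzlad both have last vowel 'a' yet inflect differently (vakezatum, zizifruzlad), so the last vowel is not what conditions the rule; the final letter is.
"kiwsumgot" ends in -t. The stems ending in -t (vakezat → vakezatum, gilgilut → gilgilutum) add -um.
So kiwsumgot → kiwsumgotum.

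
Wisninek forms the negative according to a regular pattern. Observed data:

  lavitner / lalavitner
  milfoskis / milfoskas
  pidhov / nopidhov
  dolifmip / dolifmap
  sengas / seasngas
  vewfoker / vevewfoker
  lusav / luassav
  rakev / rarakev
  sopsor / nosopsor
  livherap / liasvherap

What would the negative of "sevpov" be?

nosevpov

"sevpov" has last vowel 'o'. The stems whose last vowel is 'o' (pidhov → nopidhov, sopsor → nosopsor) add the prefix no-.
The other patterns: stems whose last vowel is 'a' insert -as- after the first vowel; stems whose last vowel is 'e' repeat the first consonant+vowel as a prefix; stems whose last vowel is 'i' change the last vowel to 'a'.
So sevpov → nosevpov.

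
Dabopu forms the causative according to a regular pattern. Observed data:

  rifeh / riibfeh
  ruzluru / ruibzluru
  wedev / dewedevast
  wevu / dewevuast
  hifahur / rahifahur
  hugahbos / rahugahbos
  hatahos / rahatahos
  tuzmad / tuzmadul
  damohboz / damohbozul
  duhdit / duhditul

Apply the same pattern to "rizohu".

riibzohu

"rizohu" begins with r-. The stems beginning with r- (rifeh → riibfeh, ruzluru → ruibzluru) insert -ib- after the first vowel.
So rizohu → riibzohu.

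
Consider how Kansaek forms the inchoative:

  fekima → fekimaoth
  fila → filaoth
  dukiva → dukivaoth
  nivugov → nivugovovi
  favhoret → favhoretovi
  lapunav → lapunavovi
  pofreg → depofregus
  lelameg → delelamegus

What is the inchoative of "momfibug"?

fekima and lapunav both have last vowel 'a' yet inflect differently (fekimaoth, lapunavovi), so the last vowel is not what conditions the rule; the final letter is.
"momfibug" ends in -g. The stems ending in -g (pofreg → depofregus, lelameg → delelamegus) add de- … -us around the stem.
The other patterns: stems ending in -a add -oth; stems ending in -t or -v add -ovi.
So momfibug → demomfibugus.

demomfibugus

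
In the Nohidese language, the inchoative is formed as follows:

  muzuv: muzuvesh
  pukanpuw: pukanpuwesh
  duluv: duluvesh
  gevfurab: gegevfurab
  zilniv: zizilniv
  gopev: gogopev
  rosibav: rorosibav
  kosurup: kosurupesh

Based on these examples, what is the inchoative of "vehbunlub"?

vehbunlubesh

muzuv and gopev both end in -v yet inflect differently (muzuvesh, gogopev), so the final letter is not what conditions the rule; the last vowel is.
"vehbunlub" has last vowel 'u'. The stems whose last vowel is 'u' (muzuv → muzuvesh, duluv → duluvesh, kosurup → kosurupesh) add -esh.
The other pattern: stems whose last vowel is 'a', 'e' or 'i' repeat the first consonant+vowel as a prefix.
So vehbunlub → vehbunlubesh.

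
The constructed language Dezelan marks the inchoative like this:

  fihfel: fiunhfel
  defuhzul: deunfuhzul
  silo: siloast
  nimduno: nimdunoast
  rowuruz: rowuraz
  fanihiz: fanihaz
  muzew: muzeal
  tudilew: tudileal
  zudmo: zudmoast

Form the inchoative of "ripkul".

fihfel and muzew both have last vowel 'e' yet inflect differently (fiunhfel, muzeal), so the last vowel is not what conditions the rule; the final letter is.
"ripkul" ends in -l. The stems ending in -l (fihfel → fiunhfel, defuhzul → deunfuhzul) insert -un- after the first vowel.
The other patterns: stems ending in -w drop the final letter and add -al; stems ending in -o add -ast; stems ending in -z change the last vowel to 'a'.
So ripkul → riunpkul.

riunpkul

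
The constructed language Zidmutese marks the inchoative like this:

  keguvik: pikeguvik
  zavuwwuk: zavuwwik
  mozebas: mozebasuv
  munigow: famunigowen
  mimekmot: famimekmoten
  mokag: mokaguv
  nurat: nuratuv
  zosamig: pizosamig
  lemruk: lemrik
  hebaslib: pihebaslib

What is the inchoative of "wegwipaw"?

wegwipawuv

"wegwipaw" has last vowel 'a'. The stems whose last vowel is 'a' (mokag → mokaguv, nurat → nuratuv, mozebas → mozebasuv) add -uv.
So wegwipaw → wegwipawuv.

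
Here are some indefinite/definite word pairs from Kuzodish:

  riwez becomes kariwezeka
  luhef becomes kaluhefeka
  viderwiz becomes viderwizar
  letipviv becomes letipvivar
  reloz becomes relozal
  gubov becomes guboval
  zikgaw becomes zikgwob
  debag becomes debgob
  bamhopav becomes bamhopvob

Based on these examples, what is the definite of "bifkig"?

riwez and viderwiz both end in -z yet inflect differently (kariwezeka, viderwizar), so the final letter is not what conditions the rule; the last vowel is.
"bifkig" has last vowel 'i'. The stems whose last vowel is 'i' (viderwiz → viderwizar, letipviv → letipvivar) add -ar.
So bifkig → bifkigar.

bifkigar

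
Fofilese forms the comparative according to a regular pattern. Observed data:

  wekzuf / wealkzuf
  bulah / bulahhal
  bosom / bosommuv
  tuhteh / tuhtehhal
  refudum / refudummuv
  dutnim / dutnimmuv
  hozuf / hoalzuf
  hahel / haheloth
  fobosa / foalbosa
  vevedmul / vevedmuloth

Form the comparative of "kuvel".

kuveloth

refudum and vevedmul both have last vowel 'u' yet inflect differently (refudummuv, vevedmuloth), so the last vowel is not what conditions the rule; the final letter is.
"kuvel" ends in -l. The stems ending in -l (vevedmul → vevedmuloth, hahel → haheloth) add -oth.
The other patterns: stems ending in -m double the final consonant and add -uv; stems ending in -h double the final consonant and add -al; stems ending in -a or -f insert -al- after the first vowel.
So kuvel → kuveloth.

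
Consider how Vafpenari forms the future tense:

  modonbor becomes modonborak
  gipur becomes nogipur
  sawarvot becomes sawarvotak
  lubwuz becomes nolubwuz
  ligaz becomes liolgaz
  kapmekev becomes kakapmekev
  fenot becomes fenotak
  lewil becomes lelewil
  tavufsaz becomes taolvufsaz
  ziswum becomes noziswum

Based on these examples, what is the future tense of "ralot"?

ralotak

lubwuz and ligaz both end in -z yet inflect differently (nolubwuz, liolgaz), so the final letter is not what conditions the rule; the last vowel is.
"ralot" has last vowel 'o'. The stems whose last vowel is 'o' (sawarvot → sawarvotak, modonbor → modonborak, fenot → fenotak) add -ak.
So ralot → ralotak.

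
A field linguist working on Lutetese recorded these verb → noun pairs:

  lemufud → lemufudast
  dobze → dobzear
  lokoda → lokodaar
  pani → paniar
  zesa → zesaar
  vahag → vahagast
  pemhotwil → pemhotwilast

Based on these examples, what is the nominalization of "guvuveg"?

"guvuveg" ends in a consonant. The stems ending in a consonant (pemhotwil → pemhotwilast, lemufud → lemufudast, vahag → vahagast) add -ast.
The other pattern: stems ending in a vowel add -ar.
So guvuveg → guvuvegast.

guvuvegast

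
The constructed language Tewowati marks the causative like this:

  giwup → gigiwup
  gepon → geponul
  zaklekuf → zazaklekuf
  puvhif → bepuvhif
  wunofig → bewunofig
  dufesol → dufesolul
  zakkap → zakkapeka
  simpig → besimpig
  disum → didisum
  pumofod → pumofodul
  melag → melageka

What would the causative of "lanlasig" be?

belanlasig

zaklekuf and puvhif both end in -f yet inflect differently (zazaklekuf, bepuvhif), so the final letter is not what conditions the rule; the last vowel is.
"lanlasig" has last vowel 'i'. The stems whose last vowel is 'i' (puvhif → bepuvhif, simpig → besimpig, wunofig → bewunofig) add the prefix be-.
The other patterns: stems whose last vowel is 'o' add -ul; stems whose last vowel is 'u' repeat the first consonant+vowel as a prefix; stems whose last vowel is 'a' add -eka.
So lanlasig → belanlasig.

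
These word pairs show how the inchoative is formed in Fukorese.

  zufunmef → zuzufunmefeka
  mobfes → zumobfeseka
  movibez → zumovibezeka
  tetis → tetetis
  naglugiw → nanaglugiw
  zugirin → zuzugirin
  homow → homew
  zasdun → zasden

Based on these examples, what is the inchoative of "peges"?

zupegeseka

mobfes and tetis both end in -s yet inflect differently (zumobfeseka, tetetis), so the final letter is not what conditions the rule; the last vowel is.
"peges" has last vowel 'e'. The stems whose last vowel is 'e' (zufunmef → zuzufunmefeka, mobfes → zumobfeseka, movibez → zumovibezeka) add zu- … -eka around the stem.
So peges → zupegeseka.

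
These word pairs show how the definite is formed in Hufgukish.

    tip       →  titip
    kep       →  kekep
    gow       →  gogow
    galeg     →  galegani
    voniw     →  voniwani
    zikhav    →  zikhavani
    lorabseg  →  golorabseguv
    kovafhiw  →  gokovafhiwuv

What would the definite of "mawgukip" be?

gow and voniw both end in -w yet inflect differently (gogow, voniwani), so the final letter is not what conditions the rule; the number of vowels is.
"mawgukip" has 3 vowels. The stems with 3 vowels (lorabseg → golorabseguv, kovafhiw → gokovafhiwuv) add go- … -uv around the stem.
The other patterns: stems with 1 vowel repeat the first consonant+vowel as a prefix; stems with 2 vowels add -ani.
So mawgukip → gomawgukipuv.

gomawgukipuv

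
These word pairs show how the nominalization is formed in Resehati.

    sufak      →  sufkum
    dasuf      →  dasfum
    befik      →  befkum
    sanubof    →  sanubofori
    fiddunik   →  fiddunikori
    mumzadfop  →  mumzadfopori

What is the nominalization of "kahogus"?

kahogusori

"kahogus" has 3 vowels. The stems with 3 vowels (sanubof → sanubofori, fiddunik → fiddunikori, mumzadfop → mumzadfopori) add -ori.
So kahogus → kahogusori.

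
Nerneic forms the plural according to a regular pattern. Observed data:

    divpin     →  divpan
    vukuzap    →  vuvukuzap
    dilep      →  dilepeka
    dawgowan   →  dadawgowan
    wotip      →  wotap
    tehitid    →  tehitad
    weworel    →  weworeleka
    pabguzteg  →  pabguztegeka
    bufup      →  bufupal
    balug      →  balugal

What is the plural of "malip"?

malap

vukuzap and wotip both end in -p yet inflect differently (vuvukuzap, wotap), so the final letter is not what conditions the rule; the last vowel is.
"malip" has last vowel 'i'. The stems whose last vowel is 'i' (tehitid → tehitad, wotip → wotap, divpin → divpan) change the last vowel to 'a'.
The other patterns: stems whose last vowel is 'a' repeat the first consonant+vowel as a prefix; stems whose last vowel is 'e' add -eka; stems whose last vowel is 'u' add -al.
So malip → malap.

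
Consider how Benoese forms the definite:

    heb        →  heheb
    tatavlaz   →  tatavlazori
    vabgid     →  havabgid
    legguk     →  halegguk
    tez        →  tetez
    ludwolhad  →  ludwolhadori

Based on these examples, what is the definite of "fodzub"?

hafodzub

tez and tatavlaz both end in -z yet inflect differently (tetez, tatavlazori), so the final letter is not what conditions the rule; the number of vowels is.
"fodzub" has 2 vowels. The stems with 2 vowels (vabgid → havabgid, legguk → halegguk) add the prefix ha-.
The other patterns: stems with 1 vowel repeat the first consonant+vowel as a prefix; stems with 3 vowels add -ori.
So fodzub → hafodzub.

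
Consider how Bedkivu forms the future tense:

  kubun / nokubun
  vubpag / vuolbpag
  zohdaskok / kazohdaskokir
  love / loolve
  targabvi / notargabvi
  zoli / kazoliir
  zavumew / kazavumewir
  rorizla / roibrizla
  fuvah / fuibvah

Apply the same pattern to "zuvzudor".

zoli and targabvi both end in -i yet inflect differently (kazoliir, notargabvi), so the final letter is not what conditions the rule; the first letter is.
"zuvzudor" begins with z-. The stems beginning with z- (zavumew → kazavumewir, zohdaskok → kazohdaskokir, zoli → kazoliir) add ka- … -ir around the stem.
The other patterns: stems beginning with f- or r- insert -ib- after the first vowel; stems beginning with l- or v- insert -ol- after the first vowel; stems beginning with k- or t- add the prefix no-.
So zuvzudor → kazuvzudorir.

kazuvzudorir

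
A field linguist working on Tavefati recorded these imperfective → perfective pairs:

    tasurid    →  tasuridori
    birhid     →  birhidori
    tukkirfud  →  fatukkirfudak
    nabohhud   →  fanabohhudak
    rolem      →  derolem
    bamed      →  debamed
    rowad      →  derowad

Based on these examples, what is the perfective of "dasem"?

dedasem

tasurid and tukkirfud both end in -d yet inflect differently (tasuridori, fatukkirfudak), so the final letter is not what conditions the rule; the last vowel is.
"dasem" has last vowel 'e'. The stems whose last vowel is 'e' (rolem → derolem, bamed → debamed) add the prefix de-.
The other patterns: stems whose last vowel is 'i' add -ori; stems whose last vowel is 'u' add fa- … -ak around the stem.
So dasem → dedasem.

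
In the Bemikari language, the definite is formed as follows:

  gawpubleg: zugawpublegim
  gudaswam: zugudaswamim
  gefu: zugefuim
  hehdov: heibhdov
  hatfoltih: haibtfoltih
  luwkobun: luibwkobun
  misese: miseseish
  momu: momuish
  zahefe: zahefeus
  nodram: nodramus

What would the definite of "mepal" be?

"mepal" begins with m-. The stems beginning with m- (misese → miseseish, momu → momuish) add -ish.
So mepal → mepalish.

mepalish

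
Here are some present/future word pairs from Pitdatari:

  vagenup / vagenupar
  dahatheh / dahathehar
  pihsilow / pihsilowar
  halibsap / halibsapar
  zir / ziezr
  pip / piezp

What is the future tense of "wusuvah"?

wusuvahar

vagenup and pip both end in -p yet inflect differently (vagenupar, piezp), so the final letter is not what conditions the rule; the number of vowels is.
"wusuvah" has 3 vowels. The stems with 3 vowels (vagenup → vagenupar, dahatheh → dahathehar, pihsilow → pihsilowar) add -ar.
So wusuvah → wusuvahar.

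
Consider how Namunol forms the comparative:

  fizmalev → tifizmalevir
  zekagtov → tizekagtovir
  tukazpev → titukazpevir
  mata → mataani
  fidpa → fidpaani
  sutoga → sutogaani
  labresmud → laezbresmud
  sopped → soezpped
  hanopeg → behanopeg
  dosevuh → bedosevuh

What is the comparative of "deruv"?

fizmalev and sopped both have last vowel 'e' yet inflect differently (tifizmalevir, soezpped), so the last vowel is not what conditions the rule; the final letter is.
"deruv" ends in -v. The stems ending in -v (fizmalev → tifizmalevir, zekagtov → tizekagtovir, tukazpev → titukazpevir) add ti- … -ir around the stem.
So deruv → tideruvir.

tideruvir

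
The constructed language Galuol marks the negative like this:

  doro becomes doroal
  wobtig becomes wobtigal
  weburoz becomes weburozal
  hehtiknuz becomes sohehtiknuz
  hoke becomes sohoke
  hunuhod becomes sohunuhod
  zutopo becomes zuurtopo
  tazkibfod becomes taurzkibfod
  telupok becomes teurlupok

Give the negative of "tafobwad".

weburoz and hehtiknuz both end in -z yet inflect differently (weburozal, sohehtiknuz), so the final letter is not what conditions the rule; the first letter is.
"tafobwad" begins with t-. The stems beginning with t- (tazkibfod → taurzkibfod, telupok → teurlupok) insert -ur- after the first vowel.
The other patterns: stems beginning with d- or w- add -al; stems beginning with h- add the prefix so-.
So tafobwad → taurfobwad.

taurfobwad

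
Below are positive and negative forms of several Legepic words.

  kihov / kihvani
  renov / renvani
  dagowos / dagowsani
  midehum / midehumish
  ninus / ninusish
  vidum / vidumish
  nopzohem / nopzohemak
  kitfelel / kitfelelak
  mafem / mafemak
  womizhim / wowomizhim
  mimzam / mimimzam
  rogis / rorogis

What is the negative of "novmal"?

nonovmal

dagowos and ninus both end in -s yet inflect differently (dagowsani, ninusish), so the final letter is not what conditions the rule; the last vowel is.
"novmal" has last vowel 'a'. The one such stem in the data (mimzam → mimimzam) repeats the first consonant+vowel as a prefix (as do womizhim, rogis), so the same rule applies.
So novmal → nonovmal.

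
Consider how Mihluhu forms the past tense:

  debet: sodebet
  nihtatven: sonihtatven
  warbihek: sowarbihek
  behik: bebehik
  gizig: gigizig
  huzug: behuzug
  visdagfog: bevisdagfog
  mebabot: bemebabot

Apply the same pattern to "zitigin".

zizitigin

warbihek and behik both end in -k yet inflect differently (sowarbihek, bebehik), so the final letter is not what conditions the rule; the last vowel is.
"zitigin" has last vowel 'i'. The stems whose last vowel is 'i' (behik → bebehik, gizig → gigizig) repeat the first consonant+vowel as a prefix.
The other patterns: stems whose last vowel is 'e' add the prefix so-; stems whose last vowel is 'o' or 'u' add the prefix be-.
So zitigin → zizitigin.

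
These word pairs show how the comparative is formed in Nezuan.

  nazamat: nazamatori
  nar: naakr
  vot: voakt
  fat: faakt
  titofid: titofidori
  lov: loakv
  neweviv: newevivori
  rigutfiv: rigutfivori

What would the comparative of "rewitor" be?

vot and nazamat both end in -t yet inflect differently (voakt, nazamatori), so the final letter is not what conditions the rule; the number of vowels is.
"rewitor" has 3 vowels. The stems with 3 vowels (nazamat → nazamatori, titofid → titofidori, rigutfiv → rigutfivori) add -ori.
The other pattern: stems with 1 vowel insert -ak- after the first vowel.
So rewitor → rewitorori.

rewitorori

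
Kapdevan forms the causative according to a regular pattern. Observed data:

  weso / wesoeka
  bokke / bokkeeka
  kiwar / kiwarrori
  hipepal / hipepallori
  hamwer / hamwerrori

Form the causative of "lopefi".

"lopefi" ends in a vowel. The stems ending in a vowel (weso → wesoeka, bokke → bokkeeka) add -eka.
The other pattern: stems ending in a consonant double the final consonant and add -ori.
So lopefi → lopefieka.

lopefieka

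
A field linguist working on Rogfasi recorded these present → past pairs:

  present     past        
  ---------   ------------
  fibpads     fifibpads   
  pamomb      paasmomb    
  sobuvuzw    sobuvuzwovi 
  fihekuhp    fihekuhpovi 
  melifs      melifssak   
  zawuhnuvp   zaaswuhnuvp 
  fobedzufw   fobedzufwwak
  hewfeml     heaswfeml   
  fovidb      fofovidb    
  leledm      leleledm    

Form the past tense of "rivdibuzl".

rivdibuzlovi

"rivdibuzl" has second-to-last letter 'z'. The one such stem in the data (sobuvuzw → sobuvuzwovi) adds -ovi, so the same rule applies.
So rivdibuzl → rivdibuzlovi.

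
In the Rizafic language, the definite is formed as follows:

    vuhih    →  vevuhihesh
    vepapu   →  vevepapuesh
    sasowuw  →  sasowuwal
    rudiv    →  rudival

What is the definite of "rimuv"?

sasowuw and vepapu both have last vowel 'u' yet inflect differently (sasowuwal, vevepapuesh), so the last vowel is not what conditions the rule; the final letter is.
"rimuv" ends in -v. The one such stem in the data (rudiv → rudival) adds -al, so the same rule applies.
The other pattern: stems ending in -h or -u add ve- … -esh around the stem.
So rimuv → rimuval.

rimuval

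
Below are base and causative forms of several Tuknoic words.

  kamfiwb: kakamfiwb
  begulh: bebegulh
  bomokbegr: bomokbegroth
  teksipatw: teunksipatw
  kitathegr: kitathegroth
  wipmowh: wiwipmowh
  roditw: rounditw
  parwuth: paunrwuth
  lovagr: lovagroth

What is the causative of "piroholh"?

"piroholh" has second-to-last letter 'l'. The one such stem in the data (begulh → bebegulh) repeats the first consonant+vowel as a prefix (as do wipmowh, kamfiwb), so the same rule applies.
The other patterns: stems whose second-to-last letter is 'g' add -oth; stems whose second-to-last letter is 't' insert -un- after the first vowel.
So piroholh → pipiroholh.

pipiroholh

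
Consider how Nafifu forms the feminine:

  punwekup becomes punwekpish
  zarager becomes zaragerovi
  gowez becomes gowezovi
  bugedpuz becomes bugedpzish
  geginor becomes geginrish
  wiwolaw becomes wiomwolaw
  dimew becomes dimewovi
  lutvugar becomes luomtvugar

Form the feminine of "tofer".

toferovi

wiwolaw and dimew both end in -w yet inflect differently (wiomwolaw, dimewovi), so the final letter is not what conditions the rule; the last vowel is.
"tofer" has last vowel 'e'. The stems whose last vowel is 'e' (gowez → gowezovi, dimew → dimewovi, zarager → zaragerovi) add -ovi.
The other patterns: stems whose last vowel is 'a' insert -om- after the first vowel; stems whose last vowel is 'o' or 'u' delete the last vowel and add -ish.
So tofer → toferovi.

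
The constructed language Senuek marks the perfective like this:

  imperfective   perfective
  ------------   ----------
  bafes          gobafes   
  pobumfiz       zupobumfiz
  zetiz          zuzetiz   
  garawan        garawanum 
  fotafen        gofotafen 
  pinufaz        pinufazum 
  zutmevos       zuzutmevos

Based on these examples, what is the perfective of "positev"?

gopositev

garawan and fotafen both end in -n yet inflect differently (garawanum, gofotafen), so the final letter is not what conditions the rule; the last vowel is.
"positev" has last vowel 'e'. The stems whose last vowel is 'e' (bafes → gobafes, fotafen → gofotafen) add the prefix go-.
The other patterns: stems whose last vowel is 'a' add -um; stems whose last vowel is 'i' or 'o' add the prefix zu-.
So positev → gopositev.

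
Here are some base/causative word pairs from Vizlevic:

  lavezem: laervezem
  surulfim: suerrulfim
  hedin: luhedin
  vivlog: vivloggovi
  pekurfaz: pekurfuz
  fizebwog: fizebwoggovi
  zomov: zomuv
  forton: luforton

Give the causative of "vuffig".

vuffiggovi

"vuffig" ends in -g. The stems ending in -g (vivlog → vivloggovi, fizebwog → fizebwoggovi) double the final consonant and add -ovi.
So vuffig → vuffiggovi.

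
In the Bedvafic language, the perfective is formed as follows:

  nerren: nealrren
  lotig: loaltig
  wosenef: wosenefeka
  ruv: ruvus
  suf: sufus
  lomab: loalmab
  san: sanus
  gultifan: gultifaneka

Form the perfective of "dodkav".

san and nerren both end in -n yet inflect differently (sanus, nealrren), so the final letter is not what conditions the rule; the number of vowels is.
"dodkav" has 2 vowels. The stems with 2 vowels (nerren → nealrren, lomab → loalmab, lotig → loaltig) insert -al- after the first vowel.
So dodkav → doaldkav.

doaldkav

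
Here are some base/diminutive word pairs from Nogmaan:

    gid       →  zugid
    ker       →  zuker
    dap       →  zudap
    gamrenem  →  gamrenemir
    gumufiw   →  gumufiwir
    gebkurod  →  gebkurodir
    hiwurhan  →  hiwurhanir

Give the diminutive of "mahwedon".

mahwedonir

gid and gebkurod both end in -d yet inflect differently (zugid, gebkurodir), so the final letter is not what conditions the rule; the number of vowels is.
"mahwedon" has 3 vowels. The stems with 3 vowels (gamrenem → gamrenemir, gumufiw → gumufiwir, gebkurod → gebkurodir) add -ir.
The other pattern: stems with 1 vowel add the prefix zu-.
So mahwedon → mahwedonir.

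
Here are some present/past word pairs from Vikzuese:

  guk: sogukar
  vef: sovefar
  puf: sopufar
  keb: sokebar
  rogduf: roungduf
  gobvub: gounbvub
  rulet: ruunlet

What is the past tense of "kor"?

sokorar

"kor" has 1 vowel. The stems with 1 vowel (guk → sogukar, vef → sovefar, puf → sopufar) add so- … -ar around the stem.
The other pattern: stems with 2 vowels insert -un- after the first vowel.
So kor → sokorar.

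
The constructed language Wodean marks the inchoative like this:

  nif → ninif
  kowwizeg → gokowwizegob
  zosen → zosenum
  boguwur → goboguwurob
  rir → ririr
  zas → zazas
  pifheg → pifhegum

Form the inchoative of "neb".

pifheg and kowwizeg both end in -g yet inflect differently (pifhegum, gokowwizegob), so the final letter is not what conditions the rule; the number of vowels is.
"neb" has 1 vowel. The stems with 1 vowel (zas → zazas, rir → ririr, nif → ninif) repeat the first consonant+vowel as a prefix.
So neb → neneb.

neneb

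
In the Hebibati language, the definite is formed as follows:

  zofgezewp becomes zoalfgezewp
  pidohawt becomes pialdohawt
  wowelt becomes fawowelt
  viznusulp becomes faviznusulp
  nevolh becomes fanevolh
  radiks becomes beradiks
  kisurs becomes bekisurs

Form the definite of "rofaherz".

pidohawt and wowelt both end in -t yet inflect differently (pialdohawt, fawowelt), so the final letter is not what conditions the rule; the second-to-last letter is.
"rofaherz" has second-to-last letter 'r'. The one such stem in the data (kisurs → bekisurs) adds the prefix be-, so the same rule applies.
The other patterns: stems whose second-to-last letter is 'w' insert -al- after the first vowel; stems whose second-to-last letter is 'l' add the prefix fa-.
So rofaherz → berofaherz.

berofaherz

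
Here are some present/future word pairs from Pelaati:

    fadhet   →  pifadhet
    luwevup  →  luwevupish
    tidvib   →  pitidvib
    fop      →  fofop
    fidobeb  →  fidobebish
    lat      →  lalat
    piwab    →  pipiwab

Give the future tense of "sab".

"sab" has 1 vowel. The stems with 1 vowel (fop → fofop, lat → lalat) repeat the first consonant+vowel as a prefix.
So sab → sasab.

sasab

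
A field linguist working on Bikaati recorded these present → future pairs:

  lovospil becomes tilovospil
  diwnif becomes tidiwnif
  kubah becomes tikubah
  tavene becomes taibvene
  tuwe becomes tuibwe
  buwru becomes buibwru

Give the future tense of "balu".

baiblu

lovospil and tavene both have 3 vowels yet inflect differently (tilovospil, taibvene), so the number of vowels is not what conditions the rule; whether the stem ends in a vowel or a consonant is.
"balu" ends in a vowel. The stems ending in a vowel (tavene → taibvene, tuwe → tuibwe, buwru → buibwru) insert -ib- after the first vowel.
The other pattern: stems ending in a consonant add the prefix ti-.
So balu → baiblu.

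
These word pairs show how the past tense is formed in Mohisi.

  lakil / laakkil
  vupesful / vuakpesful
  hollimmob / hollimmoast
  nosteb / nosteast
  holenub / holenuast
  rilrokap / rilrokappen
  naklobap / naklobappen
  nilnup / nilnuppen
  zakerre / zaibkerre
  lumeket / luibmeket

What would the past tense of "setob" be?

"setob" ends in -b. The stems ending in -b (hollimmob → hollimmoast, nosteb → nosteast, holenub → holenuast) drop the final letter and add -ast.
The other patterns: stems ending in -l insert -ak- after the first vowel; stems ending in -p double the final consonant and add -en; stems ending in -e or -t insert -ib- after the first vowel.
So setob → setoast.

setoast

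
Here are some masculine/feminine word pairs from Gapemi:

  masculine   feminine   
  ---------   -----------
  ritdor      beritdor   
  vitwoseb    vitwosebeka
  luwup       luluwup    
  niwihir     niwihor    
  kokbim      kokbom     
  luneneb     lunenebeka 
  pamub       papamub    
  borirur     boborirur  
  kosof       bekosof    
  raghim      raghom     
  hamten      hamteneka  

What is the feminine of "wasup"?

wawasup

luneneb and pamub both end in -b yet inflect differently (lunenebeka, papamub), so the final letter is not what conditions the rule; the last vowel is.
"wasup" has last vowel 'u'. The stems whose last vowel is 'u' (luwup → luluwup, pamub → papamub, borirur → boborirur) repeat the first consonant+vowel as a prefix.
So wasup → wawasup.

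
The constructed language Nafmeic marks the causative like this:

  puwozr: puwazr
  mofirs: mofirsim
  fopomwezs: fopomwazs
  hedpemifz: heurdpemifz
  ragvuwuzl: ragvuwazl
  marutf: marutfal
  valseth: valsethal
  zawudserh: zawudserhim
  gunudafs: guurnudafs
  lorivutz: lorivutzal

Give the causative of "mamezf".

"mamezf" has second-to-last letter 'z'. The stems whose second-to-last letter is 'z' (ragvuwuzl → ragvuwazl, puwozr → puwazr, fopomwezs → fopomwazs) change the last vowel to 'a'.
So mamezf → mamazf.

mamazf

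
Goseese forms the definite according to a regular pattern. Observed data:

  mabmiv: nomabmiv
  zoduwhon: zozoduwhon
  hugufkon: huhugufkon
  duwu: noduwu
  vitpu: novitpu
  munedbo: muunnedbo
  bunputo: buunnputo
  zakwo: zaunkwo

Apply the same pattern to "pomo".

pounmo

zakwo and hugufkon both have last vowel 'o' yet inflect differently (zaunkwo, huhugufkon), so the last vowel is not what conditions the rule; the final letter is.
"pomo" ends in -o. The stems ending in -o (zakwo → zaunkwo, bunputo → buunnputo, munedbo → muunnedbo) insert -un- after the first vowel.
So pomo → pounmo.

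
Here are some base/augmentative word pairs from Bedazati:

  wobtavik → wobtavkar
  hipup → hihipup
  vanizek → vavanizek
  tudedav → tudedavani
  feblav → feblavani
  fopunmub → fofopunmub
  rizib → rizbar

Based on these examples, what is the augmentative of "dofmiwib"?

dofmiwbar

wobtavik and vanizek both end in -k yet inflect differently (wobtavkar, vavanizek), so the final letter is not what conditions the rule; the last vowel is.
"dofmiwib" has last vowel 'i'. The stems whose last vowel is 'i' (rizib → rizbar, wobtavik → wobtavkar) delete the last vowel and add -ar.
The other patterns: stems whose last vowel is 'a' add -ani; stems whose last vowel is 'e' or 'u' repeat the first consonant+vowel as a prefix.
So dofmiwib → dofmiwbar.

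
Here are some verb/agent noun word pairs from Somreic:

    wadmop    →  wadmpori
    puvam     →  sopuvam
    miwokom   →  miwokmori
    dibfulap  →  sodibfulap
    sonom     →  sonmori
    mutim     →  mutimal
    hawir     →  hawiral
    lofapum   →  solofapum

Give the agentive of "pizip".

pizipal

mutim and sonom both end in -m yet inflect differently (mutimal, sonmori), so the final letter is not what conditions the rule; the last vowel is.
"pizip" has last vowel 'i'. The stems whose last vowel is 'i' (mutim → mutimal, hawir → hawiral) add -al.
So pizip → pizipal.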